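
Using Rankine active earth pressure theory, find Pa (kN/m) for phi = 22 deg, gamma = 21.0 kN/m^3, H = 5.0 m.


Result: 119.43 kN/m

Derivation:
Compute active earth pressure coefficient:
Ka = tan^2(45 - phi/2) = tan^2(34.0) = 0.454962
Compute active force:
Pa = 0.5 * Ka * gamma * H^2
Pa = 0.5 * 0.454962 * 21.0 * 5.0^2
Pa = 119.43 kN/m


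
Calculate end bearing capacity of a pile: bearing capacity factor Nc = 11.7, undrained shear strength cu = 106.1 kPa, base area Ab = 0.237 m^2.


Using Qb = Nc * cu * Ab
Qb = 11.7 * 106.1 * 0.237
Qb = 294.2 kN


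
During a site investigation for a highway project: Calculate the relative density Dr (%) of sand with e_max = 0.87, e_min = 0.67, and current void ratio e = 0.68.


Using Dr = (e_max - e) / (e_max - e_min) * 100
e_max - e = 0.87 - 0.68 = 0.19
e_max - e_min = 0.87 - 0.67 = 0.2
Dr = 0.19 / 0.2 * 100
Dr = 95.0 %


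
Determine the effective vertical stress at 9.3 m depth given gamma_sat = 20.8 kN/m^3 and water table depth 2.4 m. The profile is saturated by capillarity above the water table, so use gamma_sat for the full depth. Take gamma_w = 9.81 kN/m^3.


Total stress = gamma_sat * depth
sigma = 20.8 * 9.3 = 193.44 kPa
Pore water pressure u = gamma_w * (depth - d_wt)
u = 9.81 * (9.3 - 2.4) = 67.689 kPa
Effective stress = sigma - u
sigma' = 193.44 - 67.689 = 125.75 kPa


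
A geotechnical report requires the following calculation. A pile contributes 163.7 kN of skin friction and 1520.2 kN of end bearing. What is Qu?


Using Qu = Qf + Qb
Qu = 163.7 + 1520.2
Qu = 1683.9 kN


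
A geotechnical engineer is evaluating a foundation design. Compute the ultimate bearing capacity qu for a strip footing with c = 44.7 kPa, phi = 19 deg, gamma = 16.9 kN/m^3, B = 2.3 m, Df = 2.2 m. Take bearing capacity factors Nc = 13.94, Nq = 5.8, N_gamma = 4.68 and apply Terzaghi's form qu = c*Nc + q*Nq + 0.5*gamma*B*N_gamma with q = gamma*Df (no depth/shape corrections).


Compute qu = c*Nc + gamma*Df*Nq + 0.5*gamma*B*N_gamma
Term 1: 44.7 * 13.94 = 623.118
Term 2: 16.9 * 2.2 * 5.8 = 215.644
Term 3: 0.5 * 16.9 * 2.3 * 4.68 = 90.9558
qu = 623.118 + 215.644 + 90.9558
qu = 929.72 kPa


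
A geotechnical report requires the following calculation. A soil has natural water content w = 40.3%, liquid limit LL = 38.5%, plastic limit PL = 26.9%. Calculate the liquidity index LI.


First compute the plasticity index:
PI = LL - PL = 38.5 - 26.9 = 11.6
Then compute the liquidity index:
LI = (w - PL) / PI
LI = (40.3 - 26.9) / 11.6
LI = 1.155


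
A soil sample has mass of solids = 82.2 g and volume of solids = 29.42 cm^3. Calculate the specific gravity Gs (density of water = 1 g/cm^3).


Using Gs = m_s / (V_s * rho_w)
Since rho_w = 1 g/cm^3:
Gs = 82.2 / 29.42
Gs = 2.794


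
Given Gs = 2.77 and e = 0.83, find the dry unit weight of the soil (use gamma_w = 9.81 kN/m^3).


Using gamma_d = Gs * gamma_w / (1 + e)
gamma_d = 2.77 * 9.81 / (1 + 0.83)
gamma_d = 2.77 * 9.81 / 1.83
gamma_d = 14.849 kN/m^3


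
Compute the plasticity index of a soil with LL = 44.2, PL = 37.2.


Using PI = LL - PL
PI = 44.2 - 37.2
PI = 7.0


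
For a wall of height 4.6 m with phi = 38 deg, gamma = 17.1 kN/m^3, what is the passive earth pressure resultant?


Compute passive earth pressure coefficient:
Kp = tan^2(45 + phi/2) = tan^2(64.0) = 4.203746
Compute passive force:
Pp = 0.5 * Kp * gamma * H^2
Pp = 0.5 * 4.203746 * 17.1 * 4.6^2
Pp = 760.53 kN/m


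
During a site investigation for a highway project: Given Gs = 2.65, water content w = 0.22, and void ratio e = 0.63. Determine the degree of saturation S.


Result: 0.9254

Derivation:
Using S = Gs * w / e
S = 2.65 * 0.22 / 0.63
S = 0.9254


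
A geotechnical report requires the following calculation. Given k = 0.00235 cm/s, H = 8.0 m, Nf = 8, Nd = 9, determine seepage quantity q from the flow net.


Result: 0.0001671 m^3/s per m

Derivation:
Convert k to m/s for unit consistency with H:
k = 0.00235 cm/s = 0.00235 / 100 m/s = 2.35e-05 m/s
Using q = k * H * Nf / Nd
Nf / Nd = 8 / 9 = 0.8889
q = 2.35e-05 * 8.0 * 0.8889
q = 0.0001671 m^3/s per m


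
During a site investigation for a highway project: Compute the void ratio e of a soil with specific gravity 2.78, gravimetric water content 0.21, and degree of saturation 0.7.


Using the relation e = Gs * w / S
e = 2.78 * 0.21 / 0.7
e = 0.834


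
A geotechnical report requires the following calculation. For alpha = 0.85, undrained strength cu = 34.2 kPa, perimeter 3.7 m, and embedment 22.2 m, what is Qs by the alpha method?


Using Qs = alpha * cu * perimeter * L
Qs = 0.85 * 34.2 * 3.7 * 22.2
Qs = 2387.81 kN


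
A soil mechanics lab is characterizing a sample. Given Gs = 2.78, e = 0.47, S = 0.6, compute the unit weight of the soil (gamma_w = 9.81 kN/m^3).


Result: 20.434 kN/m^3

Derivation:
Using gamma = gamma_w * (Gs + S*e) / (1 + e)
Numerator: Gs + S*e = 2.78 + 0.6*0.47 = 3.062
Denominator: 1 + e = 1 + 0.47 = 1.47
gamma = 9.81 * 3.062 / 1.47
gamma = 20.434 kN/m^3


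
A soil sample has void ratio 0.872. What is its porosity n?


Using the relation n = e / (1 + e)
n = 0.872 / (1 + 0.872)
n = 0.872 / 1.872
n = 0.4658


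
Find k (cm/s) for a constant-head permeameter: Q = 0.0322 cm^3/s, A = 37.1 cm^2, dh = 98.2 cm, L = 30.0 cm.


Result: 0.000265 cm/s

Derivation:
Compute hydraulic gradient:
i = dh / L = 98.2 / 30.0 = 3.27333
Then apply Darcy's law:
k = Q / (A * i)
k = 0.0322 / (37.1 * 3.27333)
k = 0.0322 / 121.441
k = 0.000265 cm/s


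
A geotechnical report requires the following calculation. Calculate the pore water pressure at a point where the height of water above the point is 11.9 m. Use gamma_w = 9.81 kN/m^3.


Using u = gamma_w * h_w
u = 9.81 * 11.9
u = 116.74 kPa


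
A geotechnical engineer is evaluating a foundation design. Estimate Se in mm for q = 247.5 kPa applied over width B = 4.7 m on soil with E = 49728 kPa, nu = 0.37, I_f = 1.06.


Using Se = q * B * (1 - nu^2) * I_f / E
1 - nu^2 = 1 - 0.37^2 = 0.8631
Se = 247.5 * 4.7 * 0.8631 * 1.06 / 49728
Se = 0.021401 m
Convert to mm: Se = 0.021401 * 1000 = 21.401 mm


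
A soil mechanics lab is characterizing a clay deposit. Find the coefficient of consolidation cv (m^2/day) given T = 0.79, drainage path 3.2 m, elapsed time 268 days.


Using cv = T * H_dr^2 / t
H_dr^2 = 3.2^2 = 10.24
cv = 0.79 * 10.24 / 268
cv = 0.03019 m^2/day


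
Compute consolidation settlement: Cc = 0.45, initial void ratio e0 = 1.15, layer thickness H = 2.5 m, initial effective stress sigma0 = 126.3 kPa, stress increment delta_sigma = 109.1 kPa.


Using Sc = Cc * H / (1 + e0) * log10((sigma0 + delta_sigma) / sigma0)
Stress ratio = (126.3 + 109.1) / 126.3 = 1.86382
log10(1.86382) = 0.270403
Cc * H / (1 + e0) = 0.45 * 2.5 / (1 + 1.15) = 0.523256
Sc = 0.523256 * 0.270403
Sc = 0.1415 m


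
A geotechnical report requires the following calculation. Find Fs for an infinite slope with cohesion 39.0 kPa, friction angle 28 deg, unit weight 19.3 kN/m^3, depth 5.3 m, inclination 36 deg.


Using Fs = c / (gamma*H*sin(beta)*cos(beta)) + tan(phi)/tan(beta)
Cohesion contribution = 39.0 / (19.3*5.3*sin(36)*cos(36))
Cohesion contribution = 0.80178
Friction contribution = tan(28)/tan(36) = 0.731835
Fs = 0.80178 + 0.731835
Fs = 1.534


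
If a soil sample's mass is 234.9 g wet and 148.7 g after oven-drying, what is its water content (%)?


Using w = (m_wet - m_dry) / m_dry * 100
m_wet - m_dry = 234.9 - 148.7 = 86.2 g
w = 86.2 / 148.7 * 100
w = 57.97 %


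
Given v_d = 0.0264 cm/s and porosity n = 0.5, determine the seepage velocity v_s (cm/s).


Using v_s = v_d / n
v_s = 0.0264 / 0.5
v_s = 0.0528 cm/s


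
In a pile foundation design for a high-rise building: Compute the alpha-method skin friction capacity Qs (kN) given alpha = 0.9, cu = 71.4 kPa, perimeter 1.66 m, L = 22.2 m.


Using Qs = alpha * cu * perimeter * L
Qs = 0.9 * 71.4 * 1.66 * 22.2
Qs = 2368.11 kN


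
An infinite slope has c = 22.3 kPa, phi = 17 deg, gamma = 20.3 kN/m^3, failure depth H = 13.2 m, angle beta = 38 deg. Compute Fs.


Result: 0.563

Derivation:
Using Fs = c / (gamma*H*sin(beta)*cos(beta)) + tan(phi)/tan(beta)
Cohesion contribution = 22.3 / (20.3*13.2*sin(38)*cos(38))
Cohesion contribution = 0.171538
Friction contribution = tan(17)/tan(38) = 0.391317
Fs = 0.171538 + 0.391317
Fs = 0.563


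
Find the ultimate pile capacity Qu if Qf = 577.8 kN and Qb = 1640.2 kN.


Using Qu = Qf + Qb
Qu = 577.8 + 1640.2
Qu = 2218.0 kN


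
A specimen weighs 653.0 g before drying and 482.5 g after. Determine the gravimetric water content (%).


Using w = (m_wet - m_dry) / m_dry * 100
m_wet - m_dry = 653.0 - 482.5 = 170.5 g
w = 170.5 / 482.5 * 100
w = 35.34 %


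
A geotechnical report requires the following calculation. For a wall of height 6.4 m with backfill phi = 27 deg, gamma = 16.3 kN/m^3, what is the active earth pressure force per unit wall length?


Compute active earth pressure coefficient:
Ka = tan^2(45 - phi/2) = tan^2(31.5) = 0.375525
Compute active force:
Pa = 0.5 * Ka * gamma * H^2
Pa = 0.5 * 0.375525 * 16.3 * 6.4^2
Pa = 125.36 kN/m


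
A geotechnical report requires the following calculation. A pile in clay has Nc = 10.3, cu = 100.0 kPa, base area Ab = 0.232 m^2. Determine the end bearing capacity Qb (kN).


Using Qb = Nc * cu * Ab
Qb = 10.3 * 100.0 * 0.232
Qb = 238.96 kN


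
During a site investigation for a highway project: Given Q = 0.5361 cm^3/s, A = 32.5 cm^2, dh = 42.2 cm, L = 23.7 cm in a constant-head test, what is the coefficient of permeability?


Result: 0.009264 cm/s

Derivation:
Compute hydraulic gradient:
i = dh / L = 42.2 / 23.7 = 1.78059
Then apply Darcy's law:
k = Q / (A * i)
k = 0.5361 / (32.5 * 1.78059)
k = 0.5361 / 57.8692
k = 0.009264 cm/s


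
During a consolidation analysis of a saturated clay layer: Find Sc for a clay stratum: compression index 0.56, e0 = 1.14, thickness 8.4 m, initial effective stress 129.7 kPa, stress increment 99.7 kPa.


Using Sc = Cc * H / (1 + e0) * log10((sigma0 + delta_sigma) / sigma0)
Stress ratio = (129.7 + 99.7) / 129.7 = 1.7687
log10(1.7687) = 0.247653
Cc * H / (1 + e0) = 0.56 * 8.4 / (1 + 1.14) = 2.19813
Sc = 2.19813 * 0.247653
Sc = 0.5444 m


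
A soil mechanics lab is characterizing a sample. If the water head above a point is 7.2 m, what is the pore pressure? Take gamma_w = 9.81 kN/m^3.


Using u = gamma_w * h_w
u = 9.81 * 7.2
u = 70.63 kPa


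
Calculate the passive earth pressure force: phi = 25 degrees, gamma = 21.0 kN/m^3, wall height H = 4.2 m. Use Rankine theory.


Compute passive earth pressure coefficient:
Kp = tan^2(45 + phi/2) = tan^2(57.5) = 2.463913
Compute passive force:
Pp = 0.5 * Kp * gamma * H^2
Pp = 0.5 * 2.463913 * 21.0 * 4.2^2
Pp = 456.37 kN/m


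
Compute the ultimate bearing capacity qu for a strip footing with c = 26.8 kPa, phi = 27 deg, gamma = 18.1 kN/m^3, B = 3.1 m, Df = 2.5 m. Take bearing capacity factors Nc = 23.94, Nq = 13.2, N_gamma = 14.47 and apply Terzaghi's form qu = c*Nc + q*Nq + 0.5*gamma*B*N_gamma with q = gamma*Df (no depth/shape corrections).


Compute qu = c*Nc + gamma*Df*Nq + 0.5*gamma*B*N_gamma
Term 1: 26.8 * 23.94 = 641.592
Term 2: 18.1 * 2.5 * 13.2 = 597.3
Term 3: 0.5 * 18.1 * 3.1 * 14.47 = 405.95585
qu = 641.592 + 597.3 + 405.95585
qu = 1644.85 kPa


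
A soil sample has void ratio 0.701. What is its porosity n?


Result: 0.4121

Derivation:
Using the relation n = e / (1 + e)
n = 0.701 / (1 + 0.701)
n = 0.701 / 1.701
n = 0.4121


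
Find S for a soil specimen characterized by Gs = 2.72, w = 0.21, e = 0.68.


Using S = Gs * w / e
S = 2.72 * 0.21 / 0.68
S = 0.84


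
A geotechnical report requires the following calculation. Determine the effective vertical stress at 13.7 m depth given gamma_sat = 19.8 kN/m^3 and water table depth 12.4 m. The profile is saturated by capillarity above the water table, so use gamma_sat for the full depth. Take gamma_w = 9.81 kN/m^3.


Result: 258.51 kPa

Derivation:
Total stress = gamma_sat * depth
sigma = 19.8 * 13.7 = 271.26 kPa
Pore water pressure u = gamma_w * (depth - d_wt)
u = 9.81 * (13.7 - 12.4) = 12.753 kPa
Effective stress = sigma - u
sigma' = 271.26 - 12.753 = 258.51 kPa


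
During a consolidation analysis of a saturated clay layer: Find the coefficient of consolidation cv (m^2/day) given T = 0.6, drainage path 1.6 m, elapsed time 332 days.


Result: 0.00463 m^2/day

Derivation:
Using cv = T * H_dr^2 / t
H_dr^2 = 1.6^2 = 2.56
cv = 0.6 * 2.56 / 332
cv = 0.00463 m^2/day


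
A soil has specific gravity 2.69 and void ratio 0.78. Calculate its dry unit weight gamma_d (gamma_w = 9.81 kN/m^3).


Using gamma_d = Gs * gamma_w / (1 + e)
gamma_d = 2.69 * 9.81 / (1 + 0.78)
gamma_d = 2.69 * 9.81 / 1.78
gamma_d = 14.825 kN/m^3


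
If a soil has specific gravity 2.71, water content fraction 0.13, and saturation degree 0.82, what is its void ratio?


Using the relation e = Gs * w / S
e = 2.71 * 0.13 / 0.82
e = 0.4296


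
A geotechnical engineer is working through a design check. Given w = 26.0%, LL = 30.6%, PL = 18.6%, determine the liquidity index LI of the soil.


First compute the plasticity index:
PI = LL - PL = 30.6 - 18.6 = 12.0
Then compute the liquidity index:
LI = (w - PL) / PI
LI = (26.0 - 18.6) / 12.0
LI = 0.617


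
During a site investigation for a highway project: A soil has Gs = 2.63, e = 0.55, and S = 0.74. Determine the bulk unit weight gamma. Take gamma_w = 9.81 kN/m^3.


Using gamma = gamma_w * (Gs + S*e) / (1 + e)
Numerator: Gs + S*e = 2.63 + 0.74*0.55 = 3.037
Denominator: 1 + e = 1 + 0.55 = 1.55
gamma = 9.81 * 3.037 / 1.55
gamma = 19.221 kN/m^3


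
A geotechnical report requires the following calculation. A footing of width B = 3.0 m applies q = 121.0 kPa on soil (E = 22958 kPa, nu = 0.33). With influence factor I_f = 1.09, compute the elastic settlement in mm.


Result: 15.358 mm

Derivation:
Using Se = q * B * (1 - nu^2) * I_f / E
1 - nu^2 = 1 - 0.33^2 = 0.8911
Se = 121.0 * 3.0 * 0.8911 * 1.09 / 22958
Se = 0.015358 m
Convert to mm: Se = 0.015358 * 1000 = 15.358 mm


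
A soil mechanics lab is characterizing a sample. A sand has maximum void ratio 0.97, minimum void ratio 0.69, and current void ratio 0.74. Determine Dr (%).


Result: 82.14 %

Derivation:
Using Dr = (e_max - e) / (e_max - e_min) * 100
e_max - e = 0.97 - 0.74 = 0.23
e_max - e_min = 0.97 - 0.69 = 0.28
Dr = 0.23 / 0.28 * 100
Dr = 82.14 %


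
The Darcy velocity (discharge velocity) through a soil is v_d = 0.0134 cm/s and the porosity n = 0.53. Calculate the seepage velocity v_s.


Using v_s = v_d / n
v_s = 0.0134 / 0.53
v_s = 0.02528 cm/s


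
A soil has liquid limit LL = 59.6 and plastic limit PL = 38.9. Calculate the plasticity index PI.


Using PI = LL - PL
PI = 59.6 - 38.9
PI = 20.7


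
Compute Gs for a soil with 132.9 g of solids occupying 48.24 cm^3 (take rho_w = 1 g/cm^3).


Result: 2.755

Derivation:
Using Gs = m_s / (V_s * rho_w)
Since rho_w = 1 g/cm^3:
Gs = 132.9 / 48.24
Gs = 2.755


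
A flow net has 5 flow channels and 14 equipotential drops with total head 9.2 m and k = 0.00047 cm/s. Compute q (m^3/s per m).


Convert k to m/s for unit consistency with H:
k = 0.00047 cm/s = 0.00047 / 100 m/s = 4.7e-06 m/s
Using q = k * H * Nf / Nd
Nf / Nd = 5 / 14 = 0.3571
q = 4.7e-06 * 9.2 * 0.3571
q = 1.544e-05 m^3/s per m


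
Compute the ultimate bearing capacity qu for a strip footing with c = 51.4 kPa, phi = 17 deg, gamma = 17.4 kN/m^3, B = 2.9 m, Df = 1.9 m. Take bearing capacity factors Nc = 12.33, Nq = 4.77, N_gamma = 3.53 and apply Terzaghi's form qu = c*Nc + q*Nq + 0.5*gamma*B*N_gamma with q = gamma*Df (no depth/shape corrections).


Result: 880.52 kPa

Derivation:
Compute qu = c*Nc + gamma*Df*Nq + 0.5*gamma*B*N_gamma
Term 1: 51.4 * 12.33 = 633.762
Term 2: 17.4 * 1.9 * 4.77 = 157.6962
Term 3: 0.5 * 17.4 * 2.9 * 3.53 = 89.0619
qu = 633.762 + 157.6962 + 89.0619
qu = 880.52 kPa


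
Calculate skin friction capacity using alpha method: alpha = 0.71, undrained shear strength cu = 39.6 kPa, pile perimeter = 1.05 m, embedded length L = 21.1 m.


Using Qs = alpha * cu * perimeter * L
Qs = 0.71 * 39.6 * 1.05 * 21.1
Qs = 622.91 kN


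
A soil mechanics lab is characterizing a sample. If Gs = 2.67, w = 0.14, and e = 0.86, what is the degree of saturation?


Using S = Gs * w / e
S = 2.67 * 0.14 / 0.86
S = 0.4347


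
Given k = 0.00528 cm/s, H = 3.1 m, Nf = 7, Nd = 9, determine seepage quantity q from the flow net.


Convert k to m/s for unit consistency with H:
k = 0.00528 cm/s = 0.00528 / 100 m/s = 5.28e-05 m/s
Using q = k * H * Nf / Nd
Nf / Nd = 7 / 9 = 0.7778
q = 5.28e-05 * 3.1 * 0.7778
q = 0.0001273 m^3/s per m


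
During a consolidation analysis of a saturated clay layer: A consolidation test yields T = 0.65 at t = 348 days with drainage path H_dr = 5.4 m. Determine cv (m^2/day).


Result: 0.05447 m^2/day

Derivation:
Using cv = T * H_dr^2 / t
H_dr^2 = 5.4^2 = 29.16
cv = 0.65 * 29.16 / 348
cv = 0.05447 m^2/day


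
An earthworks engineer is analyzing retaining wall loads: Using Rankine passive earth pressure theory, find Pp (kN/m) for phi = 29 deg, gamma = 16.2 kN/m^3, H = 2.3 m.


Compute passive earth pressure coefficient:
Kp = tan^2(45 + phi/2) = tan^2(59.5) = 2.88206
Compute passive force:
Pp = 0.5 * Kp * gamma * H^2
Pp = 0.5 * 2.88206 * 16.2 * 2.3^2
Pp = 123.49 kN/m


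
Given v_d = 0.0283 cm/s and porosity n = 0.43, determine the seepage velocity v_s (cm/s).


Result: 0.06581 cm/s

Derivation:
Using v_s = v_d / n
v_s = 0.0283 / 0.43
v_s = 0.06581 cm/s


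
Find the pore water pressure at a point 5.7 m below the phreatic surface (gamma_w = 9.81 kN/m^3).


Using u = gamma_w * h_w
u = 9.81 * 5.7
u = 55.92 kPa


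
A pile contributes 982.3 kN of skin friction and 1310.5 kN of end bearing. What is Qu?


Result: 2292.8 kN

Derivation:
Using Qu = Qf + Qb
Qu = 982.3 + 1310.5
Qu = 2292.8 kN


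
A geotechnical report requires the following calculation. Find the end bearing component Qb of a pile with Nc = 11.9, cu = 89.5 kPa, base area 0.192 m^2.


Using Qb = Nc * cu * Ab
Qb = 11.9 * 89.5 * 0.192
Qb = 204.49 kN


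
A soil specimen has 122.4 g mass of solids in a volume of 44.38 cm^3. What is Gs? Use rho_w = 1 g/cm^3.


Using Gs = m_s / (V_s * rho_w)
Since rho_w = 1 g/cm^3:
Gs = 122.4 / 44.38
Gs = 2.758


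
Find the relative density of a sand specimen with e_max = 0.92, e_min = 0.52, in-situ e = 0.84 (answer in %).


Using Dr = (e_max - e) / (e_max - e_min) * 100
e_max - e = 0.92 - 0.84 = 0.08
e_max - e_min = 0.92 - 0.52 = 0.4
Dr = 0.08 / 0.4 * 100
Dr = 20.0 %


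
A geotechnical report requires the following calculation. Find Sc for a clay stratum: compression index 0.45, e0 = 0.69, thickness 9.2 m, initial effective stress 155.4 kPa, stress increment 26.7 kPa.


Result: 0.1687 m

Derivation:
Using Sc = Cc * H / (1 + e0) * log10((sigma0 + delta_sigma) / sigma0)
Stress ratio = (155.4 + 26.7) / 155.4 = 1.17181
log10(1.17181) = 0.0688589
Cc * H / (1 + e0) = 0.45 * 9.2 / (1 + 0.69) = 2.4497
Sc = 2.4497 * 0.0688589
Sc = 0.1687 m


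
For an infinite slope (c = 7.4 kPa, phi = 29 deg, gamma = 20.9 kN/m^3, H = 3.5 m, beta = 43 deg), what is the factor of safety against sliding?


Result: 0.797

Derivation:
Using Fs = c / (gamma*H*sin(beta)*cos(beta)) + tan(phi)/tan(beta)
Cohesion contribution = 7.4 / (20.9*3.5*sin(43)*cos(43))
Cohesion contribution = 0.202818
Friction contribution = tan(29)/tan(43) = 0.594424
Fs = 0.202818 + 0.594424
Fs = 0.797


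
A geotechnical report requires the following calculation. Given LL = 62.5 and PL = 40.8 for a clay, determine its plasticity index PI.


Using PI = LL - PL
PI = 62.5 - 40.8
PI = 21.7


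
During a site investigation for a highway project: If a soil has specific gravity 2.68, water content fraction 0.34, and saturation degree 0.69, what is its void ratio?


Result: 1.3206

Derivation:
Using the relation e = Gs * w / S
e = 2.68 * 0.34 / 0.69
e = 1.3206


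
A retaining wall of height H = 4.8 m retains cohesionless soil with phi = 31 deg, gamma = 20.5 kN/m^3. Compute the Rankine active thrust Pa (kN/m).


Result: 75.59 kN/m

Derivation:
Compute active earth pressure coefficient:
Ka = tan^2(45 - phi/2) = tan^2(29.5) = 0.320099
Compute active force:
Pa = 0.5 * Ka * gamma * H^2
Pa = 0.5 * 0.320099 * 20.5 * 4.8^2
Pa = 75.59 kN/m


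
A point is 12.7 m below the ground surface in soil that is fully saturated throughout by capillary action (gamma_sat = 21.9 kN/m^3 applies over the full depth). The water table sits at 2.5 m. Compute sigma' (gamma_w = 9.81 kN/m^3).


Total stress = gamma_sat * depth
sigma = 21.9 * 12.7 = 278.13 kPa
Pore water pressure u = gamma_w * (depth - d_wt)
u = 9.81 * (12.7 - 2.5) = 100.062 kPa
Effective stress = sigma - u
sigma' = 278.13 - 100.062 = 178.07 kPa


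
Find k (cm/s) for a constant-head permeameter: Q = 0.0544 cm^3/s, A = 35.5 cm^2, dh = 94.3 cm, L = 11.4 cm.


Compute hydraulic gradient:
i = dh / L = 94.3 / 11.4 = 8.27193
Then apply Darcy's law:
k = Q / (A * i)
k = 0.0544 / (35.5 * 8.27193)
k = 0.0544 / 293.654
k = 0.000185 cm/s


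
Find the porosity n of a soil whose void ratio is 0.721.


Result: 0.4189

Derivation:
Using the relation n = e / (1 + e)
n = 0.721 / (1 + 0.721)
n = 0.721 / 1.721
n = 0.4189


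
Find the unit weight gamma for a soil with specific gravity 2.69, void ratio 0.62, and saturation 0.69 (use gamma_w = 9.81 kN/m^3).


Result: 18.88 kN/m^3

Derivation:
Using gamma = gamma_w * (Gs + S*e) / (1 + e)
Numerator: Gs + S*e = 2.69 + 0.69*0.62 = 3.1178
Denominator: 1 + e = 1 + 0.62 = 1.62
gamma = 9.81 * 3.1178 / 1.62
gamma = 18.88 kN/m^3


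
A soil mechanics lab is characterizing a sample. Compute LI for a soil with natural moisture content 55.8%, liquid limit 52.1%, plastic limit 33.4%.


First compute the plasticity index:
PI = LL - PL = 52.1 - 33.4 = 18.7
Then compute the liquidity index:
LI = (w - PL) / PI
LI = (55.8 - 33.4) / 18.7
LI = 1.198


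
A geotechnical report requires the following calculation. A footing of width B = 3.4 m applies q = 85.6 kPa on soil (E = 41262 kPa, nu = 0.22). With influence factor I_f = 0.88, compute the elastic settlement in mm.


Using Se = q * B * (1 - nu^2) * I_f / E
1 - nu^2 = 1 - 0.22^2 = 0.9516
Se = 85.6 * 3.4 * 0.9516 * 0.88 / 41262
Se = 0.005907 m
Convert to mm: Se = 0.005907 * 1000 = 5.907 mm


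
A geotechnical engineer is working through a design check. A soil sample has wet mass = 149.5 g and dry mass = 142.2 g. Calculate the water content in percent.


Result: 5.13 %

Derivation:
Using w = (m_wet - m_dry) / m_dry * 100
m_wet - m_dry = 149.5 - 142.2 = 7.3 g
w = 7.3 / 142.2 * 100
w = 5.13 %


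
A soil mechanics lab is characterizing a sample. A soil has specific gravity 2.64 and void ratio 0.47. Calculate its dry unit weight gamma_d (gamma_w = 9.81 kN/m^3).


Using gamma_d = Gs * gamma_w / (1 + e)
gamma_d = 2.64 * 9.81 / (1 + 0.47)
gamma_d = 2.64 * 9.81 / 1.47
gamma_d = 17.618 kN/m^3


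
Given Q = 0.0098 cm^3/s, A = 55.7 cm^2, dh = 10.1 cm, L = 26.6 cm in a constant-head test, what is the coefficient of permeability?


Compute hydraulic gradient:
i = dh / L = 10.1 / 26.6 = 0.379699
Then apply Darcy's law:
k = Q / (A * i)
k = 0.0098 / (55.7 * 0.379699)
k = 0.0098 / 21.1492
k = 0.000463 cm/s


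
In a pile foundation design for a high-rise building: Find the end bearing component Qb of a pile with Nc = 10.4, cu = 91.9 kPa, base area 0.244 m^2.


Using Qb = Nc * cu * Ab
Qb = 10.4 * 91.9 * 0.244
Qb = 233.21 kN


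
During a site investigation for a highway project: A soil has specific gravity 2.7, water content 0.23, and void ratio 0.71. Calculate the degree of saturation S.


Using S = Gs * w / e
S = 2.7 * 0.23 / 0.71
S = 0.8746


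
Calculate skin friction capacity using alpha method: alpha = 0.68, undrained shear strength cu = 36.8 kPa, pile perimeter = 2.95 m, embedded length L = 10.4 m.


Using Qs = alpha * cu * perimeter * L
Qs = 0.68 * 36.8 * 2.95 * 10.4
Qs = 767.74 kN


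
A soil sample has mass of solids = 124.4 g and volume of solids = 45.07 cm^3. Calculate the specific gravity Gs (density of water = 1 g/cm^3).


Using Gs = m_s / (V_s * rho_w)
Since rho_w = 1 g/cm^3:
Gs = 124.4 / 45.07
Gs = 2.76


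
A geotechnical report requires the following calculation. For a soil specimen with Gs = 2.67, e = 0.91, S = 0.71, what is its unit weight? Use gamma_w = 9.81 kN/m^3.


Result: 17.032 kN/m^3

Derivation:
Using gamma = gamma_w * (Gs + S*e) / (1 + e)
Numerator: Gs + S*e = 2.67 + 0.71*0.91 = 3.3161
Denominator: 1 + e = 1 + 0.91 = 1.91
gamma = 9.81 * 3.3161 / 1.91
gamma = 17.032 kN/m^3


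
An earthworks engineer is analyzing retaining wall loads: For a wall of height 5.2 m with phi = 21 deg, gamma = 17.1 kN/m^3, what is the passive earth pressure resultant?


Compute passive earth pressure coefficient:
Kp = tan^2(45 + phi/2) = tan^2(55.5) = 2.117051
Compute passive force:
Pp = 0.5 * Kp * gamma * H^2
Pp = 0.5 * 2.117051 * 17.1 * 5.2^2
Pp = 489.45 kN/m


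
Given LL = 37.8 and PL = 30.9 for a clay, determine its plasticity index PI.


Using PI = LL - PL
PI = 37.8 - 30.9
PI = 6.9


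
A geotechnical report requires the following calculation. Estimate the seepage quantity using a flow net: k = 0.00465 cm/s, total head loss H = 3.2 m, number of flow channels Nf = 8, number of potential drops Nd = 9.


Convert k to m/s for unit consistency with H:
k = 0.00465 cm/s = 0.00465 / 100 m/s = 4.65e-05 m/s
Using q = k * H * Nf / Nd
Nf / Nd = 8 / 9 = 0.8889
q = 4.65e-05 * 3.2 * 0.8889
q = 0.0001323 m^3/s per m


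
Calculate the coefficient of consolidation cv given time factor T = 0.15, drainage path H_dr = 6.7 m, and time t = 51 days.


Result: 0.13203 m^2/day

Derivation:
Using cv = T * H_dr^2 / t
H_dr^2 = 6.7^2 = 44.89
cv = 0.15 * 44.89 / 51
cv = 0.13203 m^2/day


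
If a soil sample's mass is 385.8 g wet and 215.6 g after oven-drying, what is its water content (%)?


Result: 78.94 %

Derivation:
Using w = (m_wet - m_dry) / m_dry * 100
m_wet - m_dry = 385.8 - 215.6 = 170.2 g
w = 170.2 / 215.6 * 100
w = 78.94 %


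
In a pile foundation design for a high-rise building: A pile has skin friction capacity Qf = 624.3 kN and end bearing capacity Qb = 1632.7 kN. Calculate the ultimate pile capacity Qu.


Result: 2257.0 kN

Derivation:
Using Qu = Qf + Qb
Qu = 624.3 + 1632.7
Qu = 2257.0 kN


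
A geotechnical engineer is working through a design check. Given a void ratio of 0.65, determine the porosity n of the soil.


Using the relation n = e / (1 + e)
n = 0.65 / (1 + 0.65)
n = 0.65 / 1.65
n = 0.3939


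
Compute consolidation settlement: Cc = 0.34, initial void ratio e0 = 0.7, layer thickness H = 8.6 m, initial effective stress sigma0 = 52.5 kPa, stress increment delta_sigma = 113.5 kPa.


Using Sc = Cc * H / (1 + e0) * log10((sigma0 + delta_sigma) / sigma0)
Stress ratio = (52.5 + 113.5) / 52.5 = 3.1619
log10(3.1619) = 0.499949
Cc * H / (1 + e0) = 0.34 * 8.6 / (1 + 0.7) = 1.72
Sc = 1.72 * 0.499949
Sc = 0.8599 m


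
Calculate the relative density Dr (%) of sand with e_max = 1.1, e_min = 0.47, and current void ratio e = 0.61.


Using Dr = (e_max - e) / (e_max - e_min) * 100
e_max - e = 1.1 - 0.61 = 0.49
e_max - e_min = 1.1 - 0.47 = 0.63
Dr = 0.49 / 0.63 * 100
Dr = 77.78 %


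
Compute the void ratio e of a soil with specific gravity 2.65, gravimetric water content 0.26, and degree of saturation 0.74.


Using the relation e = Gs * w / S
e = 2.65 * 0.26 / 0.74
e = 0.9311


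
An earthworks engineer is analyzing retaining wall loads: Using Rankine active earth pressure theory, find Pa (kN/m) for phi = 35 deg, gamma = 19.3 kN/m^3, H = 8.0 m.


Compute active earth pressure coefficient:
Ka = tan^2(45 - phi/2) = tan^2(27.5) = 0.27099
Compute active force:
Pa = 0.5 * Ka * gamma * H^2
Pa = 0.5 * 0.27099 * 19.3 * 8.0^2
Pa = 167.36 kN/m


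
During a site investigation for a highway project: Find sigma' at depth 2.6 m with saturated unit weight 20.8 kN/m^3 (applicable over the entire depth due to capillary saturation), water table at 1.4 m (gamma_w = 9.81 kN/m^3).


Result: 42.31 kPa

Derivation:
Total stress = gamma_sat * depth
sigma = 20.8 * 2.6 = 54.08 kPa
Pore water pressure u = gamma_w * (depth - d_wt)
u = 9.81 * (2.6 - 1.4) = 11.772 kPa
Effective stress = sigma - u
sigma' = 54.08 - 11.772 = 42.31 kPa


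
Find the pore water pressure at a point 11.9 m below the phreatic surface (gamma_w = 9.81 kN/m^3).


Result: 116.74 kPa

Derivation:
Using u = gamma_w * h_w
u = 9.81 * 11.9
u = 116.74 kPa


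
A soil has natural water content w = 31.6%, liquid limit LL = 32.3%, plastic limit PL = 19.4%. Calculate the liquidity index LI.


First compute the plasticity index:
PI = LL - PL = 32.3 - 19.4 = 12.9
Then compute the liquidity index:
LI = (w - PL) / PI
LI = (31.6 - 19.4) / 12.9
LI = 0.946


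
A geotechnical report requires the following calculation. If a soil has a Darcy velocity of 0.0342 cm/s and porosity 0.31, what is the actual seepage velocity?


Using v_s = v_d / n
v_s = 0.0342 / 0.31
v_s = 0.11032 cm/s


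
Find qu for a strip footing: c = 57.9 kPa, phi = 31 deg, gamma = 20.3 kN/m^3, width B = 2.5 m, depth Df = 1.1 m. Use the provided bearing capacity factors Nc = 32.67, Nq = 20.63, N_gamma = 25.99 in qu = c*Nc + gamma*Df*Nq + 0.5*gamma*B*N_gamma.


Compute qu = c*Nc + gamma*Df*Nq + 0.5*gamma*B*N_gamma
Term 1: 57.9 * 32.67 = 1891.593
Term 2: 20.3 * 1.1 * 20.63 = 460.6679
Term 3: 0.5 * 20.3 * 2.5 * 25.99 = 659.49625
qu = 1891.593 + 460.6679 + 659.49625
qu = 3011.76 kPa


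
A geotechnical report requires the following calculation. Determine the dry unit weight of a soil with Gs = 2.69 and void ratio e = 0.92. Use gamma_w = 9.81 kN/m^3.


Result: 13.744 kN/m^3

Derivation:
Using gamma_d = Gs * gamma_w / (1 + e)
gamma_d = 2.69 * 9.81 / (1 + 0.92)
gamma_d = 2.69 * 9.81 / 1.92
gamma_d = 13.744 kN/m^3


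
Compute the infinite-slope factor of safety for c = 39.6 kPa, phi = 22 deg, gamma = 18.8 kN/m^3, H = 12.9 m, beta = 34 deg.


Using Fs = c / (gamma*H*sin(beta)*cos(beta)) + tan(phi)/tan(beta)
Cohesion contribution = 39.6 / (18.8*12.9*sin(34)*cos(34))
Cohesion contribution = 0.352218
Friction contribution = tan(22)/tan(34) = 0.598994
Fs = 0.352218 + 0.598994
Fs = 0.951


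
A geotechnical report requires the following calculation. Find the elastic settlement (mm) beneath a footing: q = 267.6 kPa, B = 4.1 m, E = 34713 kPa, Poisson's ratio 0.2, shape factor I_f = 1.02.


Using Se = q * B * (1 - nu^2) * I_f / E
1 - nu^2 = 1 - 0.2^2 = 0.96
Se = 267.6 * 4.1 * 0.96 * 1.02 / 34713
Se = 0.030949 m
Convert to mm: Se = 0.030949 * 1000 = 30.949 mm


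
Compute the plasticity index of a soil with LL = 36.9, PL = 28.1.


Using PI = LL - PL
PI = 36.9 - 28.1
PI = 8.8


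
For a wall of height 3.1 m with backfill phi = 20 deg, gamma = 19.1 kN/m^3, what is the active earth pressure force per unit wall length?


Compute active earth pressure coefficient:
Ka = tan^2(45 - phi/2) = tan^2(35.0) = 0.490291
Compute active force:
Pa = 0.5 * Ka * gamma * H^2
Pa = 0.5 * 0.490291 * 19.1 * 3.1^2
Pa = 45.0 kN/m


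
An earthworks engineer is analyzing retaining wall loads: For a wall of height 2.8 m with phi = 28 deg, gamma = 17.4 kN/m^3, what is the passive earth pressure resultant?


Compute passive earth pressure coefficient:
Kp = tan^2(45 + phi/2) = tan^2(59.0) = 2.769826
Compute passive force:
Pp = 0.5 * Kp * gamma * H^2
Pp = 0.5 * 2.769826 * 17.4 * 2.8^2
Pp = 188.92 kN/m


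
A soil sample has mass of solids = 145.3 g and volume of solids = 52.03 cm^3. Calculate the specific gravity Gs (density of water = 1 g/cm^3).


Result: 2.793

Derivation:
Using Gs = m_s / (V_s * rho_w)
Since rho_w = 1 g/cm^3:
Gs = 145.3 / 52.03
Gs = 2.793


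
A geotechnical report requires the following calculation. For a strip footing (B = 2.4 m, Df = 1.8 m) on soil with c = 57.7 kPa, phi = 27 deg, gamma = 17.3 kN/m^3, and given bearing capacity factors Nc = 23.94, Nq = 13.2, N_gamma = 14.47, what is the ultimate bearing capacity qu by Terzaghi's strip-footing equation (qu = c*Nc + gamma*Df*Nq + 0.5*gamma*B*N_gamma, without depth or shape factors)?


Result: 2092.78 kPa

Derivation:
Compute qu = c*Nc + gamma*Df*Nq + 0.5*gamma*B*N_gamma
Term 1: 57.7 * 23.94 = 1381.338
Term 2: 17.3 * 1.8 * 13.2 = 411.048
Term 3: 0.5 * 17.3 * 2.4 * 14.47 = 300.3972
qu = 1381.338 + 411.048 + 300.3972
qu = 2092.78 kPa


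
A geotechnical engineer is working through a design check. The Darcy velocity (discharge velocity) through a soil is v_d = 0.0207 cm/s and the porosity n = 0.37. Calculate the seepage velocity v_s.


Using v_s = v_d / n
v_s = 0.0207 / 0.37
v_s = 0.05595 cm/s


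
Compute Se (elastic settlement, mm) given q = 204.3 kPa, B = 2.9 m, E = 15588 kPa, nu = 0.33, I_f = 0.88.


Using Se = q * B * (1 - nu^2) * I_f / E
1 - nu^2 = 1 - 0.33^2 = 0.8911
Se = 204.3 * 2.9 * 0.8911 * 0.88 / 15588
Se = 0.029805 m
Convert to mm: Se = 0.029805 * 1000 = 29.805 mm


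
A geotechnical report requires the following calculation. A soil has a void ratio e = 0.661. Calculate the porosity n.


Result: 0.398

Derivation:
Using the relation n = e / (1 + e)
n = 0.661 / (1 + 0.661)
n = 0.661 / 1.661
n = 0.398


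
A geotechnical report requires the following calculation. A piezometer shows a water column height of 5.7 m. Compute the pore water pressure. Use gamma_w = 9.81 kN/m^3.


Using u = gamma_w * h_w
u = 9.81 * 5.7
u = 55.92 kPa


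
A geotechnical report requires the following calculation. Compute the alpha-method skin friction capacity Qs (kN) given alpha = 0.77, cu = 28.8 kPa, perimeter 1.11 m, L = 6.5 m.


Using Qs = alpha * cu * perimeter * L
Qs = 0.77 * 28.8 * 1.11 * 6.5
Qs = 160.0 kN


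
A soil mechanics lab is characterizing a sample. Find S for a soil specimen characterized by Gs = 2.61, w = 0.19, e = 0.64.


Result: 0.7748

Derivation:
Using S = Gs * w / e
S = 2.61 * 0.19 / 0.64
S = 0.7748


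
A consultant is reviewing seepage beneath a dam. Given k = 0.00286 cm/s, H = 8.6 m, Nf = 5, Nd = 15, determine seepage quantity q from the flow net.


Result: 8.199e-05 m^3/s per m

Derivation:
Convert k to m/s for unit consistency with H:
k = 0.00286 cm/s = 0.00286 / 100 m/s = 2.86e-05 m/s
Using q = k * H * Nf / Nd
Nf / Nd = 5 / 15 = 0.3333
q = 2.86e-05 * 8.6 * 0.3333
q = 8.199e-05 m^3/s per m


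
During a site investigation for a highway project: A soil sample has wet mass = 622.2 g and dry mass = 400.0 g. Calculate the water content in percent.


Using w = (m_wet - m_dry) / m_dry * 100
m_wet - m_dry = 622.2 - 400.0 = 222.2 g
w = 222.2 / 400.0 * 100
w = 55.55 %


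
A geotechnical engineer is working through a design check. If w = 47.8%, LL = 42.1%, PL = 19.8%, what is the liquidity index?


First compute the plasticity index:
PI = LL - PL = 42.1 - 19.8 = 22.3
Then compute the liquidity index:
LI = (w - PL) / PI
LI = (47.8 - 19.8) / 22.3
LI = 1.256


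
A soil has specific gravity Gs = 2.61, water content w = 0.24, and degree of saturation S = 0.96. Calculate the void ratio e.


Using the relation e = Gs * w / S
e = 2.61 * 0.24 / 0.96
e = 0.6525


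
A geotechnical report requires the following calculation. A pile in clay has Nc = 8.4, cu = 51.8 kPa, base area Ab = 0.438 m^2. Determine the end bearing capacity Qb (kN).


Result: 190.58 kN

Derivation:
Using Qb = Nc * cu * Ab
Qb = 8.4 * 51.8 * 0.438
Qb = 190.58 kN


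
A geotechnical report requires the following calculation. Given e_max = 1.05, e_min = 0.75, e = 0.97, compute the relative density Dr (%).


Using Dr = (e_max - e) / (e_max - e_min) * 100
e_max - e = 1.05 - 0.97 = 0.08
e_max - e_min = 1.05 - 0.75 = 0.3
Dr = 0.08 / 0.3 * 100
Dr = 26.67 %


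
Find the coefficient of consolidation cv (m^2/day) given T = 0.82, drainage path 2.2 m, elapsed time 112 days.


Result: 0.03544 m^2/day

Derivation:
Using cv = T * H_dr^2 / t
H_dr^2 = 2.2^2 = 4.84
cv = 0.82 * 4.84 / 112
cv = 0.03544 m^2/day


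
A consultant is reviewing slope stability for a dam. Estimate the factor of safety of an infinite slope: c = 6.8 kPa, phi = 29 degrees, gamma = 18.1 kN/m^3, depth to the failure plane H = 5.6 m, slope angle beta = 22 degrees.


Result: 1.565

Derivation:
Using Fs = c / (gamma*H*sin(beta)*cos(beta)) + tan(phi)/tan(beta)
Cohesion contribution = 6.8 / (18.1*5.6*sin(22)*cos(22))
Cohesion contribution = 0.193153
Friction contribution = tan(29)/tan(22) = 1.37196
Fs = 0.193153 + 1.37196
Fs = 1.565


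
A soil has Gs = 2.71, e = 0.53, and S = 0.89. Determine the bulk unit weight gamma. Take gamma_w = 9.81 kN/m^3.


Using gamma = gamma_w * (Gs + S*e) / (1 + e)
Numerator: Gs + S*e = 2.71 + 0.89*0.53 = 3.1817
Denominator: 1 + e = 1 + 0.53 = 1.53
gamma = 9.81 * 3.1817 / 1.53
gamma = 20.4 kN/m^3


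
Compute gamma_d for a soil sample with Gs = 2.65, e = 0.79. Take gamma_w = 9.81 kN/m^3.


Using gamma_d = Gs * gamma_w / (1 + e)
gamma_d = 2.65 * 9.81 / (1 + 0.79)
gamma_d = 2.65 * 9.81 / 1.79
gamma_d = 14.523 kN/m^3


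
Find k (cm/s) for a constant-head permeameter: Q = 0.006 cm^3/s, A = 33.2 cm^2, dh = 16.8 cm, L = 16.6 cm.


Compute hydraulic gradient:
i = dh / L = 16.8 / 16.6 = 1.01205
Then apply Darcy's law:
k = Q / (A * i)
k = 0.006 / (33.2 * 1.01205)
k = 0.006 / 33.6
k = 0.000179 cm/s


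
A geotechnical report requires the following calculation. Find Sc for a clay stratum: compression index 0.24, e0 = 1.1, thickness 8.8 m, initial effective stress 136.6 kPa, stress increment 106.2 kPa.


Result: 0.2512 m

Derivation:
Using Sc = Cc * H / (1 + e0) * log10((sigma0 + delta_sigma) / sigma0)
Stress ratio = (136.6 + 106.2) / 136.6 = 1.77745
log10(1.77745) = 0.249798
Cc * H / (1 + e0) = 0.24 * 8.8 / (1 + 1.1) = 1.00571
Sc = 1.00571 * 0.249798
Sc = 0.2512 m


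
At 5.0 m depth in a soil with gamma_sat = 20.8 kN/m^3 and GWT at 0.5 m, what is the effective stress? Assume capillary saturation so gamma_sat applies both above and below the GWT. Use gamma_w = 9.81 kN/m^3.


Total stress = gamma_sat * depth
sigma = 20.8 * 5.0 = 104.0 kPa
Pore water pressure u = gamma_w * (depth - d_wt)
u = 9.81 * (5.0 - 0.5) = 44.145 kPa
Effective stress = sigma - u
sigma' = 104.0 - 44.145 = 59.86 kPa


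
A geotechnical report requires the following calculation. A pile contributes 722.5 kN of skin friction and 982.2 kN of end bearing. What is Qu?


Result: 1704.7 kN

Derivation:
Using Qu = Qf + Qb
Qu = 722.5 + 982.2
Qu = 1704.7 kN


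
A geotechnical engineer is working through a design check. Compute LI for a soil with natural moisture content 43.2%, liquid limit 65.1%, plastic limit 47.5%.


First compute the plasticity index:
PI = LL - PL = 65.1 - 47.5 = 17.6
Then compute the liquidity index:
LI = (w - PL) / PI
LI = (43.2 - 47.5) / 17.6
LI = -0.244


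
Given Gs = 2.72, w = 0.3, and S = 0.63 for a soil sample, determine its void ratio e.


Using the relation e = Gs * w / S
e = 2.72 * 0.3 / 0.63
e = 1.2952


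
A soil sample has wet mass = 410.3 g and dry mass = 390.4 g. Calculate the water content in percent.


Result: 5.1 %

Derivation:
Using w = (m_wet - m_dry) / m_dry * 100
m_wet - m_dry = 410.3 - 390.4 = 19.9 g
w = 19.9 / 390.4 * 100
w = 5.1 %


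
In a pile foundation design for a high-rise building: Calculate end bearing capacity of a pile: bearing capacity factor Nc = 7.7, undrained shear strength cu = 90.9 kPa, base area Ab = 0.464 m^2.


Using Qb = Nc * cu * Ab
Qb = 7.7 * 90.9 * 0.464
Qb = 324.77 kN


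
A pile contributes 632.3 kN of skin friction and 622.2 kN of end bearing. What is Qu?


Using Qu = Qf + Qb
Qu = 632.3 + 622.2
Qu = 1254.5 kN


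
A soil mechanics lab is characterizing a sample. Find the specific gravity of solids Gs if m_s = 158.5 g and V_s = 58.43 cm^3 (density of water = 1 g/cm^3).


Result: 2.713

Derivation:
Using Gs = m_s / (V_s * rho_w)
Since rho_w = 1 g/cm^3:
Gs = 158.5 / 58.43
Gs = 2.713
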